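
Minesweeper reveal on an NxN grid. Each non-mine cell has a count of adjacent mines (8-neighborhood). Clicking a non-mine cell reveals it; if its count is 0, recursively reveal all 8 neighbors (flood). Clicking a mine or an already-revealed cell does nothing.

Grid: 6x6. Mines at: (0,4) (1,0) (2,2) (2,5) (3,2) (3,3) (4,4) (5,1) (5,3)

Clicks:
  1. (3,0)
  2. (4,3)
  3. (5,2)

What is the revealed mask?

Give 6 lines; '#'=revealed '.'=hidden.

Answer: ......
......
##....
##....
##.#..
..#...

Derivation:
Click 1 (3,0) count=0: revealed 6 new [(2,0) (2,1) (3,0) (3,1) (4,0) (4,1)] -> total=6
Click 2 (4,3) count=4: revealed 1 new [(4,3)] -> total=7
Click 3 (5,2) count=2: revealed 1 new [(5,2)] -> total=8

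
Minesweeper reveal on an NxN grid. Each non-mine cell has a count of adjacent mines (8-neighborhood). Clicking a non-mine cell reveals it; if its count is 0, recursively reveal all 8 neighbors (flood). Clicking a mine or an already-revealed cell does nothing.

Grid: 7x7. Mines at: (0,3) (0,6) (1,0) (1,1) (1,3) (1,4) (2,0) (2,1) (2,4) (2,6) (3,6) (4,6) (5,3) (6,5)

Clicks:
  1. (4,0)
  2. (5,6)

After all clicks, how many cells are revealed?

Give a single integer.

Answer: 13

Derivation:
Click 1 (4,0) count=0: revealed 12 new [(3,0) (3,1) (3,2) (4,0) (4,1) (4,2) (5,0) (5,1) (5,2) (6,0) (6,1) (6,2)] -> total=12
Click 2 (5,6) count=2: revealed 1 new [(5,6)] -> total=13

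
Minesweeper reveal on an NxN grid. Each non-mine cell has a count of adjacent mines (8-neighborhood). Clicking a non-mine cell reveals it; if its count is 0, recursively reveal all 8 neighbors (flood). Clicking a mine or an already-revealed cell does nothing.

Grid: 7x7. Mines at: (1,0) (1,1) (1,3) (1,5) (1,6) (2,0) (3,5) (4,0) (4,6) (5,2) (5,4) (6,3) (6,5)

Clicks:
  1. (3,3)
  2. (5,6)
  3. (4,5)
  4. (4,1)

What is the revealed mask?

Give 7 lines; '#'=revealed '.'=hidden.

Click 1 (3,3) count=0: revealed 12 new [(2,1) (2,2) (2,3) (2,4) (3,1) (3,2) (3,3) (3,4) (4,1) (4,2) (4,3) (4,4)] -> total=12
Click 2 (5,6) count=2: revealed 1 new [(5,6)] -> total=13
Click 3 (4,5) count=3: revealed 1 new [(4,5)] -> total=14
Click 4 (4,1) count=2: revealed 0 new [(none)] -> total=14

Answer: .......
.......
.####..
.####..
.#####.
......#
.......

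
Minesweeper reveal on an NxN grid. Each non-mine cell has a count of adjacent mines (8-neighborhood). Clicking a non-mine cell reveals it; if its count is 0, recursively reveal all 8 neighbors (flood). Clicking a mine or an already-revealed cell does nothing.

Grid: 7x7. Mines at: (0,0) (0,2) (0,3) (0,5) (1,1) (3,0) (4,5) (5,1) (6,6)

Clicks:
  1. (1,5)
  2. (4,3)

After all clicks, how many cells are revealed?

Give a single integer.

Click 1 (1,5) count=1: revealed 1 new [(1,5)] -> total=1
Click 2 (4,3) count=0: revealed 28 new [(1,2) (1,3) (1,4) (1,6) (2,1) (2,2) (2,3) (2,4) (2,5) (2,6) (3,1) (3,2) (3,3) (3,4) (3,5) (3,6) (4,1) (4,2) (4,3) (4,4) (5,2) (5,3) (5,4) (5,5) (6,2) (6,3) (6,4) (6,5)] -> total=29

Answer: 29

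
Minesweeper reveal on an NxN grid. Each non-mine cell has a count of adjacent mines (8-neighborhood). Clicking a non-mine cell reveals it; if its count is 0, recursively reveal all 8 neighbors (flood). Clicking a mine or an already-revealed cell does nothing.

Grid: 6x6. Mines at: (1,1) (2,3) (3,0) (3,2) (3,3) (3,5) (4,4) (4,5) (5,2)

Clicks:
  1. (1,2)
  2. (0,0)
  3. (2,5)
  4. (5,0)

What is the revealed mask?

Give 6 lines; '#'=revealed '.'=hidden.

Answer: #.....
..#...
.....#
......
##....
##....

Derivation:
Click 1 (1,2) count=2: revealed 1 new [(1,2)] -> total=1
Click 2 (0,0) count=1: revealed 1 new [(0,0)] -> total=2
Click 3 (2,5) count=1: revealed 1 new [(2,5)] -> total=3
Click 4 (5,0) count=0: revealed 4 new [(4,0) (4,1) (5,0) (5,1)] -> total=7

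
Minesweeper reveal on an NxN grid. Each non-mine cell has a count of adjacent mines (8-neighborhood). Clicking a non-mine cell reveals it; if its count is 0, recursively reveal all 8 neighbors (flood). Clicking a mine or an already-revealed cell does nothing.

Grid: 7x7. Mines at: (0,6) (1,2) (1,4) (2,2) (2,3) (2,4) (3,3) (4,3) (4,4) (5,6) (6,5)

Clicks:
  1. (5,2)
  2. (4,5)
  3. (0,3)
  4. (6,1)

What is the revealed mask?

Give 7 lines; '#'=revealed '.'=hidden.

Click 1 (5,2) count=1: revealed 1 new [(5,2)] -> total=1
Click 2 (4,5) count=2: revealed 1 new [(4,5)] -> total=2
Click 3 (0,3) count=2: revealed 1 new [(0,3)] -> total=3
Click 4 (6,1) count=0: revealed 21 new [(0,0) (0,1) (1,0) (1,1) (2,0) (2,1) (3,0) (3,1) (3,2) (4,0) (4,1) (4,2) (5,0) (5,1) (5,3) (5,4) (6,0) (6,1) (6,2) (6,3) (6,4)] -> total=24

Answer: ##.#...
##.....
##.....
###....
###..#.
#####..
#####..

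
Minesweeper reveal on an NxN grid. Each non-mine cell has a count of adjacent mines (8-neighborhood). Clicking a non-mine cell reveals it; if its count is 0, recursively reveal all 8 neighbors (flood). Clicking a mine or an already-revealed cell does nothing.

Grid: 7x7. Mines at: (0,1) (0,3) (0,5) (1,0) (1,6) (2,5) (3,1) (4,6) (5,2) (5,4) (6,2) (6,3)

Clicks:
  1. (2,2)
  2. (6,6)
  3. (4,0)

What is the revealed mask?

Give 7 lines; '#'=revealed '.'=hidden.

Answer: .......
.......
..#....
.......
#......
.....##
.....##

Derivation:
Click 1 (2,2) count=1: revealed 1 new [(2,2)] -> total=1
Click 2 (6,6) count=0: revealed 4 new [(5,5) (5,6) (6,5) (6,6)] -> total=5
Click 3 (4,0) count=1: revealed 1 new [(4,0)] -> total=6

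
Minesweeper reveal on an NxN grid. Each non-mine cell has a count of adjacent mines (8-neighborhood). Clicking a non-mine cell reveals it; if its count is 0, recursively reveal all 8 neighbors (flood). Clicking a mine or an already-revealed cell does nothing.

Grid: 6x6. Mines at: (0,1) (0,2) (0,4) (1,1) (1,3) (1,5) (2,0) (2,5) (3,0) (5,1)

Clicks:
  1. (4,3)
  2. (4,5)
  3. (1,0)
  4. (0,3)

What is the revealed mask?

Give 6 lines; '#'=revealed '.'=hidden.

Answer: ...#..
#.....
.####.
.#####
.#####
..####

Derivation:
Click 1 (4,3) count=0: revealed 18 new [(2,1) (2,2) (2,3) (2,4) (3,1) (3,2) (3,3) (3,4) (3,5) (4,1) (4,2) (4,3) (4,4) (4,5) (5,2) (5,3) (5,4) (5,5)] -> total=18
Click 2 (4,5) count=0: revealed 0 new [(none)] -> total=18
Click 3 (1,0) count=3: revealed 1 new [(1,0)] -> total=19
Click 4 (0,3) count=3: revealed 1 new [(0,3)] -> total=20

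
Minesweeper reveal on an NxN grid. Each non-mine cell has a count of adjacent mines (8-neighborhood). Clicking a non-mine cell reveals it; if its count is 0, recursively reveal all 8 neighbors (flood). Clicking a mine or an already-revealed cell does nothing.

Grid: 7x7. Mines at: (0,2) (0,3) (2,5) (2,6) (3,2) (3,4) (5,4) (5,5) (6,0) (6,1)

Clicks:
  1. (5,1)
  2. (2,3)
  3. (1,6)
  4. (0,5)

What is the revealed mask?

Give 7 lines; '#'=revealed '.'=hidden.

Answer: ....###
....###
...#...
.......
.......
.#.....
.......

Derivation:
Click 1 (5,1) count=2: revealed 1 new [(5,1)] -> total=1
Click 2 (2,3) count=2: revealed 1 new [(2,3)] -> total=2
Click 3 (1,6) count=2: revealed 1 new [(1,6)] -> total=3
Click 4 (0,5) count=0: revealed 5 new [(0,4) (0,5) (0,6) (1,4) (1,5)] -> total=8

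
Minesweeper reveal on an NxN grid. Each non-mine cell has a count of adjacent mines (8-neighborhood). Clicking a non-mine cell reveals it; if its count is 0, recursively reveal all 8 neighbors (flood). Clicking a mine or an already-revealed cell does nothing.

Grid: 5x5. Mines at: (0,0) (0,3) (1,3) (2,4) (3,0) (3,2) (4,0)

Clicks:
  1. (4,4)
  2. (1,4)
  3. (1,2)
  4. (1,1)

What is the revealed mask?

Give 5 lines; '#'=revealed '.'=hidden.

Answer: .....
.##.#
.....
...##
...##

Derivation:
Click 1 (4,4) count=0: revealed 4 new [(3,3) (3,4) (4,3) (4,4)] -> total=4
Click 2 (1,4) count=3: revealed 1 new [(1,4)] -> total=5
Click 3 (1,2) count=2: revealed 1 new [(1,2)] -> total=6
Click 4 (1,1) count=1: revealed 1 new [(1,1)] -> total=7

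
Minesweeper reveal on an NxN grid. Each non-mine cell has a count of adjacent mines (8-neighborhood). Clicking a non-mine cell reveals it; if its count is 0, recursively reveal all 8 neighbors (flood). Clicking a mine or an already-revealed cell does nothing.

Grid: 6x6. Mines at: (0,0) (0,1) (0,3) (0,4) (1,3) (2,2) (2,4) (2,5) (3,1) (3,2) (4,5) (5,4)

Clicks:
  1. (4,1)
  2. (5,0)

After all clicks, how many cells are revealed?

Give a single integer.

Click 1 (4,1) count=2: revealed 1 new [(4,1)] -> total=1
Click 2 (5,0) count=0: revealed 7 new [(4,0) (4,2) (4,3) (5,0) (5,1) (5,2) (5,3)] -> total=8

Answer: 8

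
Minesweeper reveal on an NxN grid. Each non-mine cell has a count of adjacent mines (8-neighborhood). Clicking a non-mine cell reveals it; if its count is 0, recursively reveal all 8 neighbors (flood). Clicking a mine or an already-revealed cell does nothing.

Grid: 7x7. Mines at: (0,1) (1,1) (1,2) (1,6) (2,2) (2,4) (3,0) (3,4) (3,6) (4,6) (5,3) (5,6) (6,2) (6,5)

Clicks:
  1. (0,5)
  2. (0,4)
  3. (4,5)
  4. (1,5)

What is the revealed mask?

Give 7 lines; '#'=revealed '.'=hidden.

Click 1 (0,5) count=1: revealed 1 new [(0,5)] -> total=1
Click 2 (0,4) count=0: revealed 5 new [(0,3) (0,4) (1,3) (1,4) (1,5)] -> total=6
Click 3 (4,5) count=4: revealed 1 new [(4,5)] -> total=7
Click 4 (1,5) count=2: revealed 0 new [(none)] -> total=7

Answer: ...###.
...###.
.......
.......
.....#.
.......
.......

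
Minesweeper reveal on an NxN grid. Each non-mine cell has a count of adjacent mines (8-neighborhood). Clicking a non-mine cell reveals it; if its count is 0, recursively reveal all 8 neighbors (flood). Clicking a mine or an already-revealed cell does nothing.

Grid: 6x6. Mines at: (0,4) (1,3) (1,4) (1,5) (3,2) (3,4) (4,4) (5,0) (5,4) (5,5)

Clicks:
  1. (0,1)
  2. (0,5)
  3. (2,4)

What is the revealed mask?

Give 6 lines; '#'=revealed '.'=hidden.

Click 1 (0,1) count=0: revealed 13 new [(0,0) (0,1) (0,2) (1,0) (1,1) (1,2) (2,0) (2,1) (2,2) (3,0) (3,1) (4,0) (4,1)] -> total=13
Click 2 (0,5) count=3: revealed 1 new [(0,5)] -> total=14
Click 3 (2,4) count=4: revealed 1 new [(2,4)] -> total=15

Answer: ###..#
###...
###.#.
##....
##....
......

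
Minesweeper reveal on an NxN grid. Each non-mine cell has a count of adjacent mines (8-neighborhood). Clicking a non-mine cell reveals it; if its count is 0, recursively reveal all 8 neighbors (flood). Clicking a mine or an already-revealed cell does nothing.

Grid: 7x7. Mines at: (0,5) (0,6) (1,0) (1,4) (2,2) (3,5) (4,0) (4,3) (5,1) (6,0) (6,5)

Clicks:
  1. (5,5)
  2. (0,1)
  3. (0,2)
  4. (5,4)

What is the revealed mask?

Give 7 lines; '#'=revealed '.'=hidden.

Click 1 (5,5) count=1: revealed 1 new [(5,5)] -> total=1
Click 2 (0,1) count=1: revealed 1 new [(0,1)] -> total=2
Click 3 (0,2) count=0: revealed 5 new [(0,2) (0,3) (1,1) (1,2) (1,3)] -> total=7
Click 4 (5,4) count=2: revealed 1 new [(5,4)] -> total=8

Answer: .###...
.###...
.......
.......
.......
....##.
.......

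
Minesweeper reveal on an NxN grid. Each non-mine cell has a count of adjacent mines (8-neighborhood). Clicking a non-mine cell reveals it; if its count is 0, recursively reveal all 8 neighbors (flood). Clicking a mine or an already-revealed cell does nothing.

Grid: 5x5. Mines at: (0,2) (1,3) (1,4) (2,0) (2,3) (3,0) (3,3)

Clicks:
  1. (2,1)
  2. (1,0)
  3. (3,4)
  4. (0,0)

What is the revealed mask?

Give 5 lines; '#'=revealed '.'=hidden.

Answer: ##...
##...
.#...
....#
.....

Derivation:
Click 1 (2,1) count=2: revealed 1 new [(2,1)] -> total=1
Click 2 (1,0) count=1: revealed 1 new [(1,0)] -> total=2
Click 3 (3,4) count=2: revealed 1 new [(3,4)] -> total=3
Click 4 (0,0) count=0: revealed 3 new [(0,0) (0,1) (1,1)] -> total=6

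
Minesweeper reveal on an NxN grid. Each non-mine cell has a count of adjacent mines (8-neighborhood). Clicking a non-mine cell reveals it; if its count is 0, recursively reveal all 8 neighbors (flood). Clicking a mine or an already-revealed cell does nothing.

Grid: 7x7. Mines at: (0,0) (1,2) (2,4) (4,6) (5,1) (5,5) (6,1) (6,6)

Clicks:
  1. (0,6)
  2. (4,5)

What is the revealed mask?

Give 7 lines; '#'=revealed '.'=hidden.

Answer: ...####
...####
.....##
.....##
.....#.
.......
.......

Derivation:
Click 1 (0,6) count=0: revealed 12 new [(0,3) (0,4) (0,5) (0,6) (1,3) (1,4) (1,5) (1,6) (2,5) (2,6) (3,5) (3,6)] -> total=12
Click 2 (4,5) count=2: revealed 1 new [(4,5)] -> total=13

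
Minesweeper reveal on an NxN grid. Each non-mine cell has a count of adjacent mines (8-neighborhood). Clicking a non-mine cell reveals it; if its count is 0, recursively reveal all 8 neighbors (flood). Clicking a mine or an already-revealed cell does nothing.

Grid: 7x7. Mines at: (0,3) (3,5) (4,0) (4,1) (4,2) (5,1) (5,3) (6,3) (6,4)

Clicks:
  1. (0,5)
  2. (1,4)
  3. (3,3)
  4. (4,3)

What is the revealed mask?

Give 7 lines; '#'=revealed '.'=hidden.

Click 1 (0,5) count=0: revealed 9 new [(0,4) (0,5) (0,6) (1,4) (1,5) (1,6) (2,4) (2,5) (2,6)] -> total=9
Click 2 (1,4) count=1: revealed 0 new [(none)] -> total=9
Click 3 (3,3) count=1: revealed 1 new [(3,3)] -> total=10
Click 4 (4,3) count=2: revealed 1 new [(4,3)] -> total=11

Answer: ....###
....###
....###
...#...
...#...
.......
.......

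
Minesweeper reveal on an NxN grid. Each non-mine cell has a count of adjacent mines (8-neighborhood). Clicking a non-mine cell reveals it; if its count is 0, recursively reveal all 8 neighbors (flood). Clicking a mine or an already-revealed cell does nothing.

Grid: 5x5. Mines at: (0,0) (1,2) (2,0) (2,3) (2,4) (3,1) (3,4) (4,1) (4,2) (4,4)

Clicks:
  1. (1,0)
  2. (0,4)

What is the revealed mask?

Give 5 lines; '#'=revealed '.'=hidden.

Click 1 (1,0) count=2: revealed 1 new [(1,0)] -> total=1
Click 2 (0,4) count=0: revealed 4 new [(0,3) (0,4) (1,3) (1,4)] -> total=5

Answer: ...##
#..##
.....
.....
.....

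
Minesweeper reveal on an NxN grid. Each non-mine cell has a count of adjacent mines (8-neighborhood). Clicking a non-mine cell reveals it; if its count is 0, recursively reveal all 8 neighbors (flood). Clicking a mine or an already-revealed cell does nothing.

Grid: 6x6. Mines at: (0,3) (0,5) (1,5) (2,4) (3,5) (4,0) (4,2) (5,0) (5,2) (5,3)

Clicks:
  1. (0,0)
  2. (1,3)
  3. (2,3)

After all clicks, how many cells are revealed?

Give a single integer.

Answer: 15

Derivation:
Click 1 (0,0) count=0: revealed 15 new [(0,0) (0,1) (0,2) (1,0) (1,1) (1,2) (1,3) (2,0) (2,1) (2,2) (2,3) (3,0) (3,1) (3,2) (3,3)] -> total=15
Click 2 (1,3) count=2: revealed 0 new [(none)] -> total=15
Click 3 (2,3) count=1: revealed 0 new [(none)] -> total=15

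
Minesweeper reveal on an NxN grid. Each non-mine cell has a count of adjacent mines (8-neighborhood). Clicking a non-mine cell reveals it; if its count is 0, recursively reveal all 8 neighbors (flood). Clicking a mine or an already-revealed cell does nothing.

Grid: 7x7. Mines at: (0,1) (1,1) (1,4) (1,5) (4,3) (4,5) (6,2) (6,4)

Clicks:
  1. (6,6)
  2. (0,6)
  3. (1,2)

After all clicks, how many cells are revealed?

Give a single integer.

Answer: 6

Derivation:
Click 1 (6,6) count=0: revealed 4 new [(5,5) (5,6) (6,5) (6,6)] -> total=4
Click 2 (0,6) count=1: revealed 1 new [(0,6)] -> total=5
Click 3 (1,2) count=2: revealed 1 new [(1,2)] -> total=6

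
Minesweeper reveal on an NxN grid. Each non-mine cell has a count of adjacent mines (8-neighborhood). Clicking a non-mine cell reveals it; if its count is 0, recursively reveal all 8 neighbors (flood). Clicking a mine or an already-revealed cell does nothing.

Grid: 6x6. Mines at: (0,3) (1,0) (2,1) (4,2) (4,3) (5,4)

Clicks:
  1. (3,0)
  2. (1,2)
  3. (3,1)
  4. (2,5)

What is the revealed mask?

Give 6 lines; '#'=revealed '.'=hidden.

Answer: ....##
..####
..####
######
....##
......

Derivation:
Click 1 (3,0) count=1: revealed 1 new [(3,0)] -> total=1
Click 2 (1,2) count=2: revealed 1 new [(1,2)] -> total=2
Click 3 (3,1) count=2: revealed 1 new [(3,1)] -> total=3
Click 4 (2,5) count=0: revealed 15 new [(0,4) (0,5) (1,3) (1,4) (1,5) (2,2) (2,3) (2,4) (2,5) (3,2) (3,3) (3,4) (3,5) (4,4) (4,5)] -> total=18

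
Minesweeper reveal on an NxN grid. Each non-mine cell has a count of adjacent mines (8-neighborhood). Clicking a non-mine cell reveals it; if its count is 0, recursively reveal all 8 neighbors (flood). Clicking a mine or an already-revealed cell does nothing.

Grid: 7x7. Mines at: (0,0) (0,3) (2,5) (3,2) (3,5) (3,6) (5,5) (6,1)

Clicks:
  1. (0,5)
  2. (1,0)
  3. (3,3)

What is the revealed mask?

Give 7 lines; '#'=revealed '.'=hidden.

Click 1 (0,5) count=0: revealed 6 new [(0,4) (0,5) (0,6) (1,4) (1,5) (1,6)] -> total=6
Click 2 (1,0) count=1: revealed 1 new [(1,0)] -> total=7
Click 3 (3,3) count=1: revealed 1 new [(3,3)] -> total=8

Answer: ....###
#...###
.......
...#...
.......
.......
.......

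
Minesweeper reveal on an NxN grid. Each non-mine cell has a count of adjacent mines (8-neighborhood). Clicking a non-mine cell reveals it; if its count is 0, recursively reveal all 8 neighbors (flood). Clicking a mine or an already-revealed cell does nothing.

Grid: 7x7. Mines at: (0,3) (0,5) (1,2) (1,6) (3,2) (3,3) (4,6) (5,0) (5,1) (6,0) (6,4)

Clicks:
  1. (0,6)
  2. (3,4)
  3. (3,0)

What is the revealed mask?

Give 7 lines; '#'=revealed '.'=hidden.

Answer: ##....#
##.....
##.....
##..#..
##.....
.......
.......

Derivation:
Click 1 (0,6) count=2: revealed 1 new [(0,6)] -> total=1
Click 2 (3,4) count=1: revealed 1 new [(3,4)] -> total=2
Click 3 (3,0) count=0: revealed 10 new [(0,0) (0,1) (1,0) (1,1) (2,0) (2,1) (3,0) (3,1) (4,0) (4,1)] -> total=12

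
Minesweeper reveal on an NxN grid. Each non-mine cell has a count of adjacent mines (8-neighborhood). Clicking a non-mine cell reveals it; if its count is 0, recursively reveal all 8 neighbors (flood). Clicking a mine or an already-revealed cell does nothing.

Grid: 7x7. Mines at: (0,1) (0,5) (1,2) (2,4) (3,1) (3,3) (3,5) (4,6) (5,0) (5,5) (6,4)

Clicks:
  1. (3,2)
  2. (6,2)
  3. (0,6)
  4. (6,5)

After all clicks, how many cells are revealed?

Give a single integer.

Click 1 (3,2) count=2: revealed 1 new [(3,2)] -> total=1
Click 2 (6,2) count=0: revealed 9 new [(4,1) (4,2) (4,3) (5,1) (5,2) (5,3) (6,1) (6,2) (6,3)] -> total=10
Click 3 (0,6) count=1: revealed 1 new [(0,6)] -> total=11
Click 4 (6,5) count=2: revealed 1 new [(6,5)] -> total=12

Answer: 12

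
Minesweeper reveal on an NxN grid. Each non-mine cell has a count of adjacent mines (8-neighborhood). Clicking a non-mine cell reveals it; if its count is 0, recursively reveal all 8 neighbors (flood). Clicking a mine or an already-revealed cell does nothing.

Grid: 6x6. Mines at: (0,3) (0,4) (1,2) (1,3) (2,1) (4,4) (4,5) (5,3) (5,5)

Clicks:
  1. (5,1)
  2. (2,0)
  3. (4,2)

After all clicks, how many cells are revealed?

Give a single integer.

Click 1 (5,1) count=0: revealed 9 new [(3,0) (3,1) (3,2) (4,0) (4,1) (4,2) (5,0) (5,1) (5,2)] -> total=9
Click 2 (2,0) count=1: revealed 1 new [(2,0)] -> total=10
Click 3 (4,2) count=1: revealed 0 new [(none)] -> total=10

Answer: 10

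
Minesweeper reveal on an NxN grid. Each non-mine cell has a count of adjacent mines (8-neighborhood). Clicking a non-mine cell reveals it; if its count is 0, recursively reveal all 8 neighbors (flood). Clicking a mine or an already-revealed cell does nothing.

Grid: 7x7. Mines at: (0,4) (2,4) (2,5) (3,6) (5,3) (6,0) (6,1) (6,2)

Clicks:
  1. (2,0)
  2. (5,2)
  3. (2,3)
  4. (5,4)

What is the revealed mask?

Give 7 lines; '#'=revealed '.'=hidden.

Click 1 (2,0) count=0: revealed 23 new [(0,0) (0,1) (0,2) (0,3) (1,0) (1,1) (1,2) (1,3) (2,0) (2,1) (2,2) (2,3) (3,0) (3,1) (3,2) (3,3) (4,0) (4,1) (4,2) (4,3) (5,0) (5,1) (5,2)] -> total=23
Click 2 (5,2) count=3: revealed 0 new [(none)] -> total=23
Click 3 (2,3) count=1: revealed 0 new [(none)] -> total=23
Click 4 (5,4) count=1: revealed 1 new [(5,4)] -> total=24

Answer: ####...
####...
####...
####...
####...
###.#..
.......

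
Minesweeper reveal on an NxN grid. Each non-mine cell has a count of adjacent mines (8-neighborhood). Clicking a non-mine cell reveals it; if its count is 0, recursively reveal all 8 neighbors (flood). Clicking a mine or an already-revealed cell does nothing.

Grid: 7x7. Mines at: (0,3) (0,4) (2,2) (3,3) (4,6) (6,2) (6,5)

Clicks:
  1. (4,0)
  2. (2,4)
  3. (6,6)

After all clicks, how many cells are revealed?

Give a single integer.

Answer: 21

Derivation:
Click 1 (4,0) count=0: revealed 19 new [(0,0) (0,1) (0,2) (1,0) (1,1) (1,2) (2,0) (2,1) (3,0) (3,1) (3,2) (4,0) (4,1) (4,2) (5,0) (5,1) (5,2) (6,0) (6,1)] -> total=19
Click 2 (2,4) count=1: revealed 1 new [(2,4)] -> total=20
Click 3 (6,6) count=1: revealed 1 new [(6,6)] -> total=21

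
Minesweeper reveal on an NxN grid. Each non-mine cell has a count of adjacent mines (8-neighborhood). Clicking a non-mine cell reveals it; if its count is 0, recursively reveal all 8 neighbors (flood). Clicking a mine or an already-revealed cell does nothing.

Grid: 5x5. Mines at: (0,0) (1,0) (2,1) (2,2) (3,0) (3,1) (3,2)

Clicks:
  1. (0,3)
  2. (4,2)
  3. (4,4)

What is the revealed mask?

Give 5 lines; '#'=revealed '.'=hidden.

Click 1 (0,3) count=0: revealed 14 new [(0,1) (0,2) (0,3) (0,4) (1,1) (1,2) (1,3) (1,4) (2,3) (2,4) (3,3) (3,4) (4,3) (4,4)] -> total=14
Click 2 (4,2) count=2: revealed 1 new [(4,2)] -> total=15
Click 3 (4,4) count=0: revealed 0 new [(none)] -> total=15

Answer: .####
.####
...##
...##
..###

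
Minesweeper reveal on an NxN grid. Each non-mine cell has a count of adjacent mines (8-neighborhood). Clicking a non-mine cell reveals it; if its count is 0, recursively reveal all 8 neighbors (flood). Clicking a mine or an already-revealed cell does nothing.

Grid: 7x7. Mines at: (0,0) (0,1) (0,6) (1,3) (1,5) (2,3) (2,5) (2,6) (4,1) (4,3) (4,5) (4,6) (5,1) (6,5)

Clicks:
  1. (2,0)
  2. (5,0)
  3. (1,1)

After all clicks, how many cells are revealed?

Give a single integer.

Answer: 10

Derivation:
Click 1 (2,0) count=0: revealed 9 new [(1,0) (1,1) (1,2) (2,0) (2,1) (2,2) (3,0) (3,1) (3,2)] -> total=9
Click 2 (5,0) count=2: revealed 1 new [(5,0)] -> total=10
Click 3 (1,1) count=2: revealed 0 new [(none)] -> total=10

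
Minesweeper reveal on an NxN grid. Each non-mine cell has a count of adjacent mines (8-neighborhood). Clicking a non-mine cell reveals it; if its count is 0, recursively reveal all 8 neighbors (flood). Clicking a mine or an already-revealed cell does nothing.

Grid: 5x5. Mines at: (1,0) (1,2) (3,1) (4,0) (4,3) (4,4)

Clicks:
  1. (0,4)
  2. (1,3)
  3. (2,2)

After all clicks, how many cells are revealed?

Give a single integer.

Answer: 9

Derivation:
Click 1 (0,4) count=0: revealed 8 new [(0,3) (0,4) (1,3) (1,4) (2,3) (2,4) (3,3) (3,4)] -> total=8
Click 2 (1,3) count=1: revealed 0 new [(none)] -> total=8
Click 3 (2,2) count=2: revealed 1 new [(2,2)] -> total=9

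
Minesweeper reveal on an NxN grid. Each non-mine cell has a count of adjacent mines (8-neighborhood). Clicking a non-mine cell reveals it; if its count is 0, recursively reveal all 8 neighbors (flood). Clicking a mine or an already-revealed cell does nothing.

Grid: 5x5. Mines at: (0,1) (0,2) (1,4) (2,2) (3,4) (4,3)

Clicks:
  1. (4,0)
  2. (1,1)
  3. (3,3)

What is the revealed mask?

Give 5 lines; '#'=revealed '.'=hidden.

Answer: .....
##...
##...
####.
###..

Derivation:
Click 1 (4,0) count=0: revealed 10 new [(1,0) (1,1) (2,0) (2,1) (3,0) (3,1) (3,2) (4,0) (4,1) (4,2)] -> total=10
Click 2 (1,1) count=3: revealed 0 new [(none)] -> total=10
Click 3 (3,3) count=3: revealed 1 new [(3,3)] -> total=11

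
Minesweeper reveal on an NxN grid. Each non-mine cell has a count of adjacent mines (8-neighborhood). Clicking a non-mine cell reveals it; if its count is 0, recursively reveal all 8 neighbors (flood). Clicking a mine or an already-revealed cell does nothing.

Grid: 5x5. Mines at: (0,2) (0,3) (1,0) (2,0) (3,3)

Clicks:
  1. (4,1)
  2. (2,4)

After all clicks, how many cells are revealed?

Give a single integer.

Click 1 (4,1) count=0: revealed 6 new [(3,0) (3,1) (3,2) (4,0) (4,1) (4,2)] -> total=6
Click 2 (2,4) count=1: revealed 1 new [(2,4)] -> total=7

Answer: 7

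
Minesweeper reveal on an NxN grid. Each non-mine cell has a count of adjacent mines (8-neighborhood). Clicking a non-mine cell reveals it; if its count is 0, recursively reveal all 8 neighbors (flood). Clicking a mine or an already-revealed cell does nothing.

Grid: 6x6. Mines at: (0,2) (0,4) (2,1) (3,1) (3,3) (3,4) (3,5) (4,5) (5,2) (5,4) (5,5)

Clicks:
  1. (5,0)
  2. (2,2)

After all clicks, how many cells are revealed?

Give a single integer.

Click 1 (5,0) count=0: revealed 4 new [(4,0) (4,1) (5,0) (5,1)] -> total=4
Click 2 (2,2) count=3: revealed 1 new [(2,2)] -> total=5

Answer: 5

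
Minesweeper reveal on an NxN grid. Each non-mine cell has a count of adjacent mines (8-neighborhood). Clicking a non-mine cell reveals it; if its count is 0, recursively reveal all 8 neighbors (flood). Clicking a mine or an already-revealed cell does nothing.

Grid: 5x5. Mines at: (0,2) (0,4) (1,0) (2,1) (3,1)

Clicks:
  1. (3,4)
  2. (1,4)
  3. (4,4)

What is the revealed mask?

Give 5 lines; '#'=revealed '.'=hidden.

Answer: .....
..###
..###
..###
..###

Derivation:
Click 1 (3,4) count=0: revealed 12 new [(1,2) (1,3) (1,4) (2,2) (2,3) (2,4) (3,2) (3,3) (3,4) (4,2) (4,3) (4,4)] -> total=12
Click 2 (1,4) count=1: revealed 0 new [(none)] -> total=12
Click 3 (4,4) count=0: revealed 0 new [(none)] -> total=12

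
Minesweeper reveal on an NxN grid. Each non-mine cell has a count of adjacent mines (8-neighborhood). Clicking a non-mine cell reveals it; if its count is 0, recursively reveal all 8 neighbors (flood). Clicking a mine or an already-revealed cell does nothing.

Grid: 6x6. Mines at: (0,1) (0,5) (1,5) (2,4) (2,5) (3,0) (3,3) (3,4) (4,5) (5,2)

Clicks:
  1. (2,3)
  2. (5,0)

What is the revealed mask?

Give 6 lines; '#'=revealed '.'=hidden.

Answer: ......
......
...#..
......
##....
##....

Derivation:
Click 1 (2,3) count=3: revealed 1 new [(2,3)] -> total=1
Click 2 (5,0) count=0: revealed 4 new [(4,0) (4,1) (5,0) (5,1)] -> total=5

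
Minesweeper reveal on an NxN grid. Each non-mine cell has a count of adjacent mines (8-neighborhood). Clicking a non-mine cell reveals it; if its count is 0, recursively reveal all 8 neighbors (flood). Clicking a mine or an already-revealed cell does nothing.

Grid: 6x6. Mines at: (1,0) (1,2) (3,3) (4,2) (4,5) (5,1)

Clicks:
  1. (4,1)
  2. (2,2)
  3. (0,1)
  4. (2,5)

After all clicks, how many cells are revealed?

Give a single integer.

Click 1 (4,1) count=2: revealed 1 new [(4,1)] -> total=1
Click 2 (2,2) count=2: revealed 1 new [(2,2)] -> total=2
Click 3 (0,1) count=2: revealed 1 new [(0,1)] -> total=3
Click 4 (2,5) count=0: revealed 11 new [(0,3) (0,4) (0,5) (1,3) (1,4) (1,5) (2,3) (2,4) (2,5) (3,4) (3,5)] -> total=14

Answer: 14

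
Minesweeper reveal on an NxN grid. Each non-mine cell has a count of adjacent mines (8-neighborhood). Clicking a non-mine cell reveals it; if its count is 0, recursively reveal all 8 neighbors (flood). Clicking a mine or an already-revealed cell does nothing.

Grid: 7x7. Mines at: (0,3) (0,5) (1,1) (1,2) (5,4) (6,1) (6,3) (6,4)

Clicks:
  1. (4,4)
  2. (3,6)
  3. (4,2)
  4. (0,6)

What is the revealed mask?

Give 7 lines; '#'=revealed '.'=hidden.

Answer: ......#
...####
#######
#######
#######
####.##
.....##

Derivation:
Click 1 (4,4) count=1: revealed 1 new [(4,4)] -> total=1
Click 2 (3,6) count=0: revealed 32 new [(1,3) (1,4) (1,5) (1,6) (2,0) (2,1) (2,2) (2,3) (2,4) (2,5) (2,6) (3,0) (3,1) (3,2) (3,3) (3,4) (3,5) (3,6) (4,0) (4,1) (4,2) (4,3) (4,5) (4,6) (5,0) (5,1) (5,2) (5,3) (5,5) (5,6) (6,5) (6,6)] -> total=33
Click 3 (4,2) count=0: revealed 0 new [(none)] -> total=33
Click 4 (0,6) count=1: revealed 1 new [(0,6)] -> total=34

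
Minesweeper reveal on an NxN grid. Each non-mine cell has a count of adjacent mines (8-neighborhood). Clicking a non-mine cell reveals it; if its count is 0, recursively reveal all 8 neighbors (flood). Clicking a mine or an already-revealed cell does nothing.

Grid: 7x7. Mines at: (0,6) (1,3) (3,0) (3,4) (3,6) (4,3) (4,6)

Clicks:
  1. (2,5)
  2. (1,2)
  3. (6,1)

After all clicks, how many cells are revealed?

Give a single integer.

Click 1 (2,5) count=2: revealed 1 new [(2,5)] -> total=1
Click 2 (1,2) count=1: revealed 1 new [(1,2)] -> total=2
Click 3 (6,1) count=0: revealed 17 new [(4,0) (4,1) (4,2) (5,0) (5,1) (5,2) (5,3) (5,4) (5,5) (5,6) (6,0) (6,1) (6,2) (6,3) (6,4) (6,5) (6,6)] -> total=19

Answer: 19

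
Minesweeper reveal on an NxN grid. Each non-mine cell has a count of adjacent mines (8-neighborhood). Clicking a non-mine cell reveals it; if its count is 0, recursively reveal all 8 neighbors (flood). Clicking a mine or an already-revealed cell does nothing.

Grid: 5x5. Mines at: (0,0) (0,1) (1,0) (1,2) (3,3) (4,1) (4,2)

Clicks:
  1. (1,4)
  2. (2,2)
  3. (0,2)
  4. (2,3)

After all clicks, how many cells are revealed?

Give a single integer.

Click 1 (1,4) count=0: revealed 6 new [(0,3) (0,4) (1,3) (1,4) (2,3) (2,4)] -> total=6
Click 2 (2,2) count=2: revealed 1 new [(2,2)] -> total=7
Click 3 (0,2) count=2: revealed 1 new [(0,2)] -> total=8
Click 4 (2,3) count=2: revealed 0 new [(none)] -> total=8

Answer: 8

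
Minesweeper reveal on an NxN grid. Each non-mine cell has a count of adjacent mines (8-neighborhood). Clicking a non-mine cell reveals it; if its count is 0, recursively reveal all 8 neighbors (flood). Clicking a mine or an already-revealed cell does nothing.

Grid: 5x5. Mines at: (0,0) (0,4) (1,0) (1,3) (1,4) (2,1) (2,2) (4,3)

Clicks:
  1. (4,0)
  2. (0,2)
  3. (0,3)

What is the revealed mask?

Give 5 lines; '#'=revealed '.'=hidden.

Click 1 (4,0) count=0: revealed 6 new [(3,0) (3,1) (3,2) (4,0) (4,1) (4,2)] -> total=6
Click 2 (0,2) count=1: revealed 1 new [(0,2)] -> total=7
Click 3 (0,3) count=3: revealed 1 new [(0,3)] -> total=8

Answer: ..##.
.....
.....
###..
###..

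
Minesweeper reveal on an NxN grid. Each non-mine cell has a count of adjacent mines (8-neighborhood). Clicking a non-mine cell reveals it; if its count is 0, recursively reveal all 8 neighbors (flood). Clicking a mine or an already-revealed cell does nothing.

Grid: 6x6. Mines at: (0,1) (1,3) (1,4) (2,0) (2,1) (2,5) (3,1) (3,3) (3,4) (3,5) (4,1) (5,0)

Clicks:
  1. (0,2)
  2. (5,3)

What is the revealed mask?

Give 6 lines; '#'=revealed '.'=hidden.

Answer: ..#...
......
......
......
..####
..####

Derivation:
Click 1 (0,2) count=2: revealed 1 new [(0,2)] -> total=1
Click 2 (5,3) count=0: revealed 8 new [(4,2) (4,3) (4,4) (4,5) (5,2) (5,3) (5,4) (5,5)] -> total=9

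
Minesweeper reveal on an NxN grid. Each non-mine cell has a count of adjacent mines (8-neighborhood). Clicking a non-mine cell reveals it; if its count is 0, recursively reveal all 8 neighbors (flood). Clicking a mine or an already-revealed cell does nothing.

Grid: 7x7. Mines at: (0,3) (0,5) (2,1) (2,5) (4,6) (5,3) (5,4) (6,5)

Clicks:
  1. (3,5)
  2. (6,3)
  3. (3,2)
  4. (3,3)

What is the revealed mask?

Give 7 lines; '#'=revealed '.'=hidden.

Answer: .......
..###..
..###..
..####.
..###..
.......
...#...

Derivation:
Click 1 (3,5) count=2: revealed 1 new [(3,5)] -> total=1
Click 2 (6,3) count=2: revealed 1 new [(6,3)] -> total=2
Click 3 (3,2) count=1: revealed 1 new [(3,2)] -> total=3
Click 4 (3,3) count=0: revealed 11 new [(1,2) (1,3) (1,4) (2,2) (2,3) (2,4) (3,3) (3,4) (4,2) (4,3) (4,4)] -> total=14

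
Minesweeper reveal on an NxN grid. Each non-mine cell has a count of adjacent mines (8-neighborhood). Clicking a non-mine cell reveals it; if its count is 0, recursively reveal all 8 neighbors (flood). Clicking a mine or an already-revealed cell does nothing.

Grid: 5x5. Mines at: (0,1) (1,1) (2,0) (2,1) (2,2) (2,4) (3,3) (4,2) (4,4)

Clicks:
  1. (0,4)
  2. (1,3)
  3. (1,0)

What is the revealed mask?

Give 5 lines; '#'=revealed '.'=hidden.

Answer: ..###
#.###
.....
.....
.....

Derivation:
Click 1 (0,4) count=0: revealed 6 new [(0,2) (0,3) (0,4) (1,2) (1,3) (1,4)] -> total=6
Click 2 (1,3) count=2: revealed 0 new [(none)] -> total=6
Click 3 (1,0) count=4: revealed 1 new [(1,0)] -> total=7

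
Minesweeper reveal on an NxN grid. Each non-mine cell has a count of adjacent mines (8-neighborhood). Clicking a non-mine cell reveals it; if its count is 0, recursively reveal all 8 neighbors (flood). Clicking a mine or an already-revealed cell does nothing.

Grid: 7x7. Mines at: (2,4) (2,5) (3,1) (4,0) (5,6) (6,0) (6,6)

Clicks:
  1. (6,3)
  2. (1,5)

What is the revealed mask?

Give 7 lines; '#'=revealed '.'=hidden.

Answer: .......
.....#.
.......
..####.
.#####.
.#####.
.#####.

Derivation:
Click 1 (6,3) count=0: revealed 19 new [(3,2) (3,3) (3,4) (3,5) (4,1) (4,2) (4,3) (4,4) (4,5) (5,1) (5,2) (5,3) (5,4) (5,5) (6,1) (6,2) (6,3) (6,4) (6,5)] -> total=19
Click 2 (1,5) count=2: revealed 1 new [(1,5)] -> total=20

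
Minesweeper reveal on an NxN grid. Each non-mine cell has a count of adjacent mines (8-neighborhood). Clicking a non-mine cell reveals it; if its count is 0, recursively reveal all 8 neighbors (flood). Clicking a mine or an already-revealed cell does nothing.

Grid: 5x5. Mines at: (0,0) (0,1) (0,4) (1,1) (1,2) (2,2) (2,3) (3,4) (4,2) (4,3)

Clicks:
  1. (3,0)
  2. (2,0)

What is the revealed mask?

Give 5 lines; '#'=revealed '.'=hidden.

Click 1 (3,0) count=0: revealed 6 new [(2,0) (2,1) (3,0) (3,1) (4,0) (4,1)] -> total=6
Click 2 (2,0) count=1: revealed 0 new [(none)] -> total=6

Answer: .....
.....
##...
##...
##...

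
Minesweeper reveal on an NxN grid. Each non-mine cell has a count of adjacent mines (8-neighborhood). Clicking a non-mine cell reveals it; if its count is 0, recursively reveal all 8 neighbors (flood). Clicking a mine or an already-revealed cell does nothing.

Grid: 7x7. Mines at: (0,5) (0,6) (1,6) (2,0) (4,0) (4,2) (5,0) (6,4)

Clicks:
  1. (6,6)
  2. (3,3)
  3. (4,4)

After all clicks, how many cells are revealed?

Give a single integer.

Answer: 33

Derivation:
Click 1 (6,6) count=0: revealed 33 new [(0,0) (0,1) (0,2) (0,3) (0,4) (1,0) (1,1) (1,2) (1,3) (1,4) (1,5) (2,1) (2,2) (2,3) (2,4) (2,5) (2,6) (3,1) (3,2) (3,3) (3,4) (3,5) (3,6) (4,3) (4,4) (4,5) (4,6) (5,3) (5,4) (5,5) (5,6) (6,5) (6,6)] -> total=33
Click 2 (3,3) count=1: revealed 0 new [(none)] -> total=33
Click 3 (4,4) count=0: revealed 0 new [(none)] -> total=33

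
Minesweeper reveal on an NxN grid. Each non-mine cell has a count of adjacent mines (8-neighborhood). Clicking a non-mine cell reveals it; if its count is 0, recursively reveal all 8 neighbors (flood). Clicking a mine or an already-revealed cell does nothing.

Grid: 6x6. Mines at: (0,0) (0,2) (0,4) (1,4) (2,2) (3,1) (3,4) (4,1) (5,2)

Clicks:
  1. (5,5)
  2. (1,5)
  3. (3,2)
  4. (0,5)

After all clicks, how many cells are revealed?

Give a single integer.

Click 1 (5,5) count=0: revealed 6 new [(4,3) (4,4) (4,5) (5,3) (5,4) (5,5)] -> total=6
Click 2 (1,5) count=2: revealed 1 new [(1,5)] -> total=7
Click 3 (3,2) count=3: revealed 1 new [(3,2)] -> total=8
Click 4 (0,5) count=2: revealed 1 new [(0,5)] -> total=9

Answer: 9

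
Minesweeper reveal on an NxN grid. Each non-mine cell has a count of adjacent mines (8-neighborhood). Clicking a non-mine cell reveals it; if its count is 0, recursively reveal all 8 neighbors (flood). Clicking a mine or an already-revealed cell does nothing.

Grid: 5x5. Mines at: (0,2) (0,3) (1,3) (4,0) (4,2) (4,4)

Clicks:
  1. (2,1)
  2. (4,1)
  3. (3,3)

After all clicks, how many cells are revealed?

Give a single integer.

Click 1 (2,1) count=0: revealed 11 new [(0,0) (0,1) (1,0) (1,1) (1,2) (2,0) (2,1) (2,2) (3,0) (3,1) (3,2)] -> total=11
Click 2 (4,1) count=2: revealed 1 new [(4,1)] -> total=12
Click 3 (3,3) count=2: revealed 1 new [(3,3)] -> total=13

Answer: 13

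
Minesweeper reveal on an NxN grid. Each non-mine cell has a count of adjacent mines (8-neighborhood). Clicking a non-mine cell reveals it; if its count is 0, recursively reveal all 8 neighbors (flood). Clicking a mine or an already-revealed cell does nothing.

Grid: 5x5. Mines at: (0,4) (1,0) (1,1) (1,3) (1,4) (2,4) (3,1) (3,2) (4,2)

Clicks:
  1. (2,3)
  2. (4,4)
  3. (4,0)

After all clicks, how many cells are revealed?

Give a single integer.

Click 1 (2,3) count=4: revealed 1 new [(2,3)] -> total=1
Click 2 (4,4) count=0: revealed 4 new [(3,3) (3,4) (4,3) (4,4)] -> total=5
Click 3 (4,0) count=1: revealed 1 new [(4,0)] -> total=6

Answer: 6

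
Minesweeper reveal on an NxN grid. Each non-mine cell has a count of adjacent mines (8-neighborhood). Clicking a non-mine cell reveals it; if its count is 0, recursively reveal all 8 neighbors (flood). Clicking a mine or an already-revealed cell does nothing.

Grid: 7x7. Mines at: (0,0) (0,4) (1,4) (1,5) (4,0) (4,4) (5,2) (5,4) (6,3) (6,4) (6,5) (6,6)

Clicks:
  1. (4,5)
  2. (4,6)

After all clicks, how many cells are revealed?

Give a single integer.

Click 1 (4,5) count=2: revealed 1 new [(4,5)] -> total=1
Click 2 (4,6) count=0: revealed 7 new [(2,5) (2,6) (3,5) (3,6) (4,6) (5,5) (5,6)] -> total=8

Answer: 8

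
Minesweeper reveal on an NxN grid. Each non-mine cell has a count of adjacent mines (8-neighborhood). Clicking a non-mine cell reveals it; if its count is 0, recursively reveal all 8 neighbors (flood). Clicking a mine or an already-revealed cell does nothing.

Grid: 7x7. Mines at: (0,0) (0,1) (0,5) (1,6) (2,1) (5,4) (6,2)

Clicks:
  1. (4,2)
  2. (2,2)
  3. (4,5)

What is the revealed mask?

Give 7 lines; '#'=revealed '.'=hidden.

Answer: ..###..
..####.
..#####
#######
#######
####.##
##...##

Derivation:
Click 1 (4,2) count=0: revealed 36 new [(0,2) (0,3) (0,4) (1,2) (1,3) (1,4) (1,5) (2,2) (2,3) (2,4) (2,5) (2,6) (3,0) (3,1) (3,2) (3,3) (3,4) (3,5) (3,6) (4,0) (4,1) (4,2) (4,3) (4,4) (4,5) (4,6) (5,0) (5,1) (5,2) (5,3) (5,5) (5,6) (6,0) (6,1) (6,5) (6,6)] -> total=36
Click 2 (2,2) count=1: revealed 0 new [(none)] -> total=36
Click 3 (4,5) count=1: revealed 0 new [(none)] -> total=36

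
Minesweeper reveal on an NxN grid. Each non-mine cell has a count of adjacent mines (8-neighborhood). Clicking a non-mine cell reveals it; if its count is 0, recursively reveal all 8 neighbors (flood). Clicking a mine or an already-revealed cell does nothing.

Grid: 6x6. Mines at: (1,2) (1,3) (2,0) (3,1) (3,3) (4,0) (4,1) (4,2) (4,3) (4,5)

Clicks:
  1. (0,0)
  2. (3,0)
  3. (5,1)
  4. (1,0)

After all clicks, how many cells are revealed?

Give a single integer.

Answer: 6

Derivation:
Click 1 (0,0) count=0: revealed 4 new [(0,0) (0,1) (1,0) (1,1)] -> total=4
Click 2 (3,0) count=4: revealed 1 new [(3,0)] -> total=5
Click 3 (5,1) count=3: revealed 1 new [(5,1)] -> total=6
Click 4 (1,0) count=1: revealed 0 new [(none)] -> total=6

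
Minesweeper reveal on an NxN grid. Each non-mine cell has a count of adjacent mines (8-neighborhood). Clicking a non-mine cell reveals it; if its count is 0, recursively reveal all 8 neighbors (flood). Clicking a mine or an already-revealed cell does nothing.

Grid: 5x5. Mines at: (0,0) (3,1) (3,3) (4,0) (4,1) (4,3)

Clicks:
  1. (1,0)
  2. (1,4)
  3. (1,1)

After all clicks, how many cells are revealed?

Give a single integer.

Click 1 (1,0) count=1: revealed 1 new [(1,0)] -> total=1
Click 2 (1,4) count=0: revealed 12 new [(0,1) (0,2) (0,3) (0,4) (1,1) (1,2) (1,3) (1,4) (2,1) (2,2) (2,3) (2,4)] -> total=13
Click 3 (1,1) count=1: revealed 0 new [(none)] -> total=13

Answer: 13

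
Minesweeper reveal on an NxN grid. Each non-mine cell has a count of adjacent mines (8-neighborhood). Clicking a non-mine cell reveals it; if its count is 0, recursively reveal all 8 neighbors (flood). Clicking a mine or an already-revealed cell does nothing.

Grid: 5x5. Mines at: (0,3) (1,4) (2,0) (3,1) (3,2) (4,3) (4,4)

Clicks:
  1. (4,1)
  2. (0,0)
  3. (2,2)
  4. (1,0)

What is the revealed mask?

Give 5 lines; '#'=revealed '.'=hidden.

Click 1 (4,1) count=2: revealed 1 new [(4,1)] -> total=1
Click 2 (0,0) count=0: revealed 6 new [(0,0) (0,1) (0,2) (1,0) (1,1) (1,2)] -> total=7
Click 3 (2,2) count=2: revealed 1 new [(2,2)] -> total=8
Click 4 (1,0) count=1: revealed 0 new [(none)] -> total=8

Answer: ###..
###..
..#..
.....
.#...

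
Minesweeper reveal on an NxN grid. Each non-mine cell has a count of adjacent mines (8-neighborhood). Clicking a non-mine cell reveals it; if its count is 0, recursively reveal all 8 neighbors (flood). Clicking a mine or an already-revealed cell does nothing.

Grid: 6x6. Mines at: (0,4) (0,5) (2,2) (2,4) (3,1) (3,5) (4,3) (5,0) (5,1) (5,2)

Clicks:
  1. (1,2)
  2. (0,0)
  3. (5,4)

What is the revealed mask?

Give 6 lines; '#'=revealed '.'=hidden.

Answer: ####..
####..
##....
......
......
....#.

Derivation:
Click 1 (1,2) count=1: revealed 1 new [(1,2)] -> total=1
Click 2 (0,0) count=0: revealed 9 new [(0,0) (0,1) (0,2) (0,3) (1,0) (1,1) (1,3) (2,0) (2,1)] -> total=10
Click 3 (5,4) count=1: revealed 1 new [(5,4)] -> total=11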